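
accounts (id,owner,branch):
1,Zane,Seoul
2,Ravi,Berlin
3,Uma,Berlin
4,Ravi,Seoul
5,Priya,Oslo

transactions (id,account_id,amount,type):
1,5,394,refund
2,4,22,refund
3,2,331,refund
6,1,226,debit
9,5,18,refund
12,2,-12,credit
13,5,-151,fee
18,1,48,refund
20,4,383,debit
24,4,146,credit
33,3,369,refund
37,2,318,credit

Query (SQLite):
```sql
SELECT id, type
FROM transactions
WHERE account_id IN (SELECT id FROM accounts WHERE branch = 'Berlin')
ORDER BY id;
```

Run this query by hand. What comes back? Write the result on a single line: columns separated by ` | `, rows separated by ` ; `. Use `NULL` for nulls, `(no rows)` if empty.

3 | refund ; 12 | credit ; 33 | refund ; 37 | credit

Inner query: accounts.id where branch = 'Berlin'.
Outer: keep transactions rows whose account_id is in that set.
Inner query → {2, 3}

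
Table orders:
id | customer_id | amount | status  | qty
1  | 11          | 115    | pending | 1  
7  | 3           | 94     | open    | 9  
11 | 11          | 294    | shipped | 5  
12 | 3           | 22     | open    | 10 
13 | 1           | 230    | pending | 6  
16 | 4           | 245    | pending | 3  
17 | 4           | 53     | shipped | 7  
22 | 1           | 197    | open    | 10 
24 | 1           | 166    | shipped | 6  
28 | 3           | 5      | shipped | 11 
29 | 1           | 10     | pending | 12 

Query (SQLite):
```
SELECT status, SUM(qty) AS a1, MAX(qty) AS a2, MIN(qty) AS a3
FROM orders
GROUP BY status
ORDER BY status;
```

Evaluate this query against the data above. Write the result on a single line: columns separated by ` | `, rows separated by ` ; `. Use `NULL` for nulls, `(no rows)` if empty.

Group orders by status.
Per group compute: SUM(qty), MAX(qty), MIN(qty).
  open: ids {7, 12, 22} → SUM(qty)=29, MAX(qty)=10, MIN(qty)=9
  pending: ids {1, 13, 16, 29} → SUM(qty)=22, MAX(qty)=12, MIN(qty)=1
  shipped: ids {11, 17, 24, 28} → SUM(qty)=29, MAX(qty)=11, MIN(qty)=5

open | 29 | 10 | 9 ; pending | 22 | 12 | 1 ; shipped | 29 | 11 | 5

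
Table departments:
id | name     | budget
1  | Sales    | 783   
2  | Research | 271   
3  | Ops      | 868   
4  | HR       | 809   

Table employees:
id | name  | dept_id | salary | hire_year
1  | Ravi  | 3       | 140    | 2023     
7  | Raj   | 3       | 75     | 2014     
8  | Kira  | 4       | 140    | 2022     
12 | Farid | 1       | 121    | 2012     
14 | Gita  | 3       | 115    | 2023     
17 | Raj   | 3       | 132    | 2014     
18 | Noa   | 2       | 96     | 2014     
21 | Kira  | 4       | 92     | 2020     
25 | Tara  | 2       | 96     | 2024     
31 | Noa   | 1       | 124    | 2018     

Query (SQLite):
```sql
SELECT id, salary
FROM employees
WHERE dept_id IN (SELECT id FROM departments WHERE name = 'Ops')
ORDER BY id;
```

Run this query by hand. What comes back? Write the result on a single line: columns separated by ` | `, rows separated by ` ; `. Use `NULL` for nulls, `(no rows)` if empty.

1 | 140 ; 7 | 75 ; 14 | 115 ; 17 | 132

Inner query: departments.id where name = 'Ops'.
Outer: keep employees rows whose dept_id is in that set.
Inner query → {3}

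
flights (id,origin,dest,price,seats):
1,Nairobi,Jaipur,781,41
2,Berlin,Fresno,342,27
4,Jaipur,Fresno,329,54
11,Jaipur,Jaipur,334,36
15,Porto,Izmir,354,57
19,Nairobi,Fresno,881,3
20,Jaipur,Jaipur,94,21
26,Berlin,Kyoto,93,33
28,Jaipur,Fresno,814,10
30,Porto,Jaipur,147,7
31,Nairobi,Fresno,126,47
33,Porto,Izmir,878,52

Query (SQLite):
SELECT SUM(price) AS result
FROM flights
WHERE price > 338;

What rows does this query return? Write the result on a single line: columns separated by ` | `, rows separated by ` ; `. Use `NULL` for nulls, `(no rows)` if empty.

4050

Rows where price > 338 → price values: [781, 342, 354, 881, 814, 878].
SUM of non-NULL values = 4050.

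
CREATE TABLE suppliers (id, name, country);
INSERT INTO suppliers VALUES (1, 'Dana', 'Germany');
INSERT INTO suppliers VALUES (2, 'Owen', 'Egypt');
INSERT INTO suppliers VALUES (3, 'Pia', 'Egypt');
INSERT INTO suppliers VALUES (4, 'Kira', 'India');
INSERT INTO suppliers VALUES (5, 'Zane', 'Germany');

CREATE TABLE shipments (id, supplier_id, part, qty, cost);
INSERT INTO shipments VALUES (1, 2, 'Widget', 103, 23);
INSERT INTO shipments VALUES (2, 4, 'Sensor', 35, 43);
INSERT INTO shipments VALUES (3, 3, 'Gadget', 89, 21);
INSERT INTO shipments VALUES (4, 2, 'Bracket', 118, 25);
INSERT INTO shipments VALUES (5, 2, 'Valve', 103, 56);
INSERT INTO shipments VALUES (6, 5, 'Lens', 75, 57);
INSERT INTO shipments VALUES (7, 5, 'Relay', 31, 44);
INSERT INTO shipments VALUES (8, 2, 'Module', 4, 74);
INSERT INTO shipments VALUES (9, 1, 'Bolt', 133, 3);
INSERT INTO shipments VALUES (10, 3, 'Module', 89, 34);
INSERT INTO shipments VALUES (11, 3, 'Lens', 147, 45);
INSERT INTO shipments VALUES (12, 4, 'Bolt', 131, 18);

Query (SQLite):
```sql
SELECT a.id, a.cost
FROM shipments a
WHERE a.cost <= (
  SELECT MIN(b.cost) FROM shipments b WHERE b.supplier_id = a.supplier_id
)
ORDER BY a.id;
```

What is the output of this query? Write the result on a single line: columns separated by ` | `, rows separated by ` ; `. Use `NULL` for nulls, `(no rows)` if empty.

1 | 23 ; 3 | 21 ; 7 | 44 ; 9 | 3 ; 12 | 18

For each shipments row a, compute MIN(cost) over rows sharing a.supplier_id.
Keep row a if a.cost <= that per-group MIN.
  supplier_id=1: MIN(cost) = 3
  supplier_id=2: MIN(cost) = 23
  supplier_id=3: MIN(cost) = 21
  supplier_id=4: MIN(cost) = 18
  supplier_id=5: MIN(cost) = 44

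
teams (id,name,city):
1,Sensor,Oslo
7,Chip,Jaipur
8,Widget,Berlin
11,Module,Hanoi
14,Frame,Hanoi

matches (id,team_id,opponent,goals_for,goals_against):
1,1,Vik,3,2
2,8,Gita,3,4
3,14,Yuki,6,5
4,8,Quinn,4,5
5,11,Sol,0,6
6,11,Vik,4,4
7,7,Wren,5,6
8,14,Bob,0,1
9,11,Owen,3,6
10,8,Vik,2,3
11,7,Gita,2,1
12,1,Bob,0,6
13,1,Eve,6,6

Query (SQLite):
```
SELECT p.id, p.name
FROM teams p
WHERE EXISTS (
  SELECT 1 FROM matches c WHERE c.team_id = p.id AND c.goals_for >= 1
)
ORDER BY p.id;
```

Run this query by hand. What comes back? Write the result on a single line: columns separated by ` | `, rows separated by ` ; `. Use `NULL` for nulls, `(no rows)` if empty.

1 | Sensor ; 7 | Chip ; 8 | Widget ; 11 | Module ; 14 | Frame

For each teams row, check whether any matches with matching team_id has goals_for >= 1.
Keep rows where that is true.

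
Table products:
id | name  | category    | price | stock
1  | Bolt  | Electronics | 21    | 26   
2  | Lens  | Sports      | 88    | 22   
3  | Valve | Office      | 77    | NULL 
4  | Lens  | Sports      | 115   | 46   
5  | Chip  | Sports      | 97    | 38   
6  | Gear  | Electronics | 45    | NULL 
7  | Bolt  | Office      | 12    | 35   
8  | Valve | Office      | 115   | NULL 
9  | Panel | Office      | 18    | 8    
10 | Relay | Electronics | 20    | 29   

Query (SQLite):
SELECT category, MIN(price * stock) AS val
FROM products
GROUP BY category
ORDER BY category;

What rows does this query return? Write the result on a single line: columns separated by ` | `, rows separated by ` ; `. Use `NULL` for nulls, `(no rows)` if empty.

Electronics | 546 ; Office | 144 ; Sports | 1936

For each row compute price * stock.
Group by category; take MIN of the expression per group.
  Electronics: ids {1, 6, 10} → MIN(price * stock)=546
  Office: ids {3, 7, 8, 9} → MIN(price * stock)=144
  Sports: ids {2, 4, 5} → MIN(price * stock)=1936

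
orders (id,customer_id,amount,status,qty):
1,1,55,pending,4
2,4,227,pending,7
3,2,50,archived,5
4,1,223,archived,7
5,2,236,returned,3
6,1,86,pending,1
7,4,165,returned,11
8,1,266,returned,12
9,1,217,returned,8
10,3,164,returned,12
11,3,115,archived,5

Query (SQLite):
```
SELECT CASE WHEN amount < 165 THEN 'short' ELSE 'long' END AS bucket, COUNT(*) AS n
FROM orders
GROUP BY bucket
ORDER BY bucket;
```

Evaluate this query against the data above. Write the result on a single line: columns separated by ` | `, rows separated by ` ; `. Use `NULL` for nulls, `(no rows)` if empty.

long | 6 ; short | 5

Bucket rows by amount < 165 → 'short' else 'long'; count each bucket.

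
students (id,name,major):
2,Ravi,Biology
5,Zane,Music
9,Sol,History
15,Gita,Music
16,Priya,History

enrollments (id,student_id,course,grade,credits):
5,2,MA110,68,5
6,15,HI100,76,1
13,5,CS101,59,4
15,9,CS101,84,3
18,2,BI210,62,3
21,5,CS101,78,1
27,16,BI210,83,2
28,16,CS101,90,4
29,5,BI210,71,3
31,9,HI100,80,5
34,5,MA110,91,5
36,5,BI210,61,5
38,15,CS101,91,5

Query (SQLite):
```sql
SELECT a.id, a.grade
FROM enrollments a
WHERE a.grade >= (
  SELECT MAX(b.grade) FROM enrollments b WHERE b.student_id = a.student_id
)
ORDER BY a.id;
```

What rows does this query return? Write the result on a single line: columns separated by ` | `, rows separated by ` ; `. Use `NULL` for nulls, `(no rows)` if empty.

5 | 68 ; 15 | 84 ; 28 | 90 ; 34 | 91 ; 38 | 91

For each enrollments row a, compute MAX(grade) over rows sharing a.student_id.
Keep row a if a.grade >= that per-group MAX.
  student_id=2: MAX(grade) = 68
  student_id=5: MAX(grade) = 91
  student_id=9: MAX(grade) = 84
  student_id=15: MAX(grade) = 91
  student_id=16: MAX(grade) = 90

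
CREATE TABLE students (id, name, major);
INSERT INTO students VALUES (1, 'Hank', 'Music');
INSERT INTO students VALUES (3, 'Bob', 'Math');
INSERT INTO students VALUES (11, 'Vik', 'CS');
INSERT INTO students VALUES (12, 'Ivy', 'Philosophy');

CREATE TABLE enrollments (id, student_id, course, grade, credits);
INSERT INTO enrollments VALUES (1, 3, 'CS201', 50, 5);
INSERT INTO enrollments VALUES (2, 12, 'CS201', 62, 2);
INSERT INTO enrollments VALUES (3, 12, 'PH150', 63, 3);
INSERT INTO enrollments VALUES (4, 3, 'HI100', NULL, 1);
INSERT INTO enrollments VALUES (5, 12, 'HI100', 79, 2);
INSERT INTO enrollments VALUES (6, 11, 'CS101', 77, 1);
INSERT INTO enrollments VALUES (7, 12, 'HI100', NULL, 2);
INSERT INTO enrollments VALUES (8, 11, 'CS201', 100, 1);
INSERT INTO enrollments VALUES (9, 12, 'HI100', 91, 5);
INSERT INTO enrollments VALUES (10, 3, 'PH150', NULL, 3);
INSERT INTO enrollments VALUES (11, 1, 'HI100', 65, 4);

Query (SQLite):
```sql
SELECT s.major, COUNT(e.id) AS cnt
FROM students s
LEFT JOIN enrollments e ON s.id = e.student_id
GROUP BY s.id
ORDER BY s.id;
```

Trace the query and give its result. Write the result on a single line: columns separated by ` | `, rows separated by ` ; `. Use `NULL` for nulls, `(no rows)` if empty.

Music | 1 ; Math | 3 ; CS | 2 ; Philosophy | 5

LEFT JOIN keeps every students row; unmatched ones get NULL for enrollments columns.
Group by students.id and compute COUNT(e.id). COUNT(col) of an all-NULL group is 0.
  1: ids {11} → COUNT(e.id)=1
  3: ids {1, 4, 10} → COUNT(e.id)=3
  11: ids {6, 8} → COUNT(e.id)=2
  12: ids {2, 3, 5, 7, 9} → COUNT(e.id)=5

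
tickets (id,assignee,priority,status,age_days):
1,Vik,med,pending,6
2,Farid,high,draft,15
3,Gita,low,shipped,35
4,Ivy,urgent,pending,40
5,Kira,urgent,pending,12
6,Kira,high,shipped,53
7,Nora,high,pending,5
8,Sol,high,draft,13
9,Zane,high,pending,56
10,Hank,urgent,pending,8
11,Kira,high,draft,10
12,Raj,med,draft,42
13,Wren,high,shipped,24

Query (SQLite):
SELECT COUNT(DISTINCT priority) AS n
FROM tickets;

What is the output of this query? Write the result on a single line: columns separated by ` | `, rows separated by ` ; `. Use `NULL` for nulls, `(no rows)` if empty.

4

Count distinct non-NULL priority values.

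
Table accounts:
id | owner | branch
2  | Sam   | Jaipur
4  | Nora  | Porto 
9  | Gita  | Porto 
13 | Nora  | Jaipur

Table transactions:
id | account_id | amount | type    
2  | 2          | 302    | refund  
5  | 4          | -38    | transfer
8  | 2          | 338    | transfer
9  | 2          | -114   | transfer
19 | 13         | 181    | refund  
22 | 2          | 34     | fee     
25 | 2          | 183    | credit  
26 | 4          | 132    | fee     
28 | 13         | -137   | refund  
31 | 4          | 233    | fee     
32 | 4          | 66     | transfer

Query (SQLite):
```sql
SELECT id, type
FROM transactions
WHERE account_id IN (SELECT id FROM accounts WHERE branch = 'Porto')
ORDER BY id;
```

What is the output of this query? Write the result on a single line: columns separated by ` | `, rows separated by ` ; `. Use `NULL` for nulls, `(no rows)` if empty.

Inner query: accounts.id where branch = 'Porto'.
Outer: keep transactions rows whose account_id is in that set.
Inner query → {4, 9}

5 | transfer ; 26 | fee ; 31 | fee ; 32 | transfer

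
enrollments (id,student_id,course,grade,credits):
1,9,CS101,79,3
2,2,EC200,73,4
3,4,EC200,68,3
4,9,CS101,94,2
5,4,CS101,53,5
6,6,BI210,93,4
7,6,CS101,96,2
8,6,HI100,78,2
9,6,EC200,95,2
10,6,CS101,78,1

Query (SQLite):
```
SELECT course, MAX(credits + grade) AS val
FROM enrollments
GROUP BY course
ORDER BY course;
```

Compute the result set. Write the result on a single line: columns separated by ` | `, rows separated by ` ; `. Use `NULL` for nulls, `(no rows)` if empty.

For each row compute credits + grade.
Group by course; take MAX of the expression per group.
  BI210: ids {6} → MAX(credits + grade)=97
  CS101: ids {1, 4, 5, 7, 10} → MAX(credits + grade)=98
  EC200: ids {2, 3, 9} → MAX(credits + grade)=97
  HI100: ids {8} → MAX(credits + grade)=80

BI210 | 97 ; CS101 | 98 ; EC200 | 97 ; HI100 | 80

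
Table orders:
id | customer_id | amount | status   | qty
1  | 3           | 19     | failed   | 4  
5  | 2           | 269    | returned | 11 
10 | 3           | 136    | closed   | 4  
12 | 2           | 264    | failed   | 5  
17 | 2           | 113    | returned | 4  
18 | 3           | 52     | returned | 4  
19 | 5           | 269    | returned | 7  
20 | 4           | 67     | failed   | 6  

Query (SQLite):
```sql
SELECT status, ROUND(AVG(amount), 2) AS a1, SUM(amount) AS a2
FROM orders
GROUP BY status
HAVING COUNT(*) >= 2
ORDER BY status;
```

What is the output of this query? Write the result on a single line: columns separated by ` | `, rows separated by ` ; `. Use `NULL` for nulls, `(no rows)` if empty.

failed | 116.67 | 350 ; returned | 175.75 | 703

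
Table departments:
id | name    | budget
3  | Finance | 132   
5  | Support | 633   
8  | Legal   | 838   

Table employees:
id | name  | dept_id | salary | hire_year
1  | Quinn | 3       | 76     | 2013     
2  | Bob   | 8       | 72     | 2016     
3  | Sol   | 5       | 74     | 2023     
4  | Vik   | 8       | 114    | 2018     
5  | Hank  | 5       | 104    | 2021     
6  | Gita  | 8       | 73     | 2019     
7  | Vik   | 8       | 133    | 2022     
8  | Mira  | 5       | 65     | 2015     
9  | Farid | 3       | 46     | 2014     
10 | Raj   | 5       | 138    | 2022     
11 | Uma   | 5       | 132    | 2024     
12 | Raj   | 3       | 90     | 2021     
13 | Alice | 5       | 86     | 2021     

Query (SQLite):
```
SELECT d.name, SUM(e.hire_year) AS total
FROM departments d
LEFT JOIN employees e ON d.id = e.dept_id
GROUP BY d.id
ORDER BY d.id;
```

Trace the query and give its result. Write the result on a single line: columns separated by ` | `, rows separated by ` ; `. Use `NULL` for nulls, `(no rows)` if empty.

Finance | 6048 ; Support | 12126 ; Legal | 8075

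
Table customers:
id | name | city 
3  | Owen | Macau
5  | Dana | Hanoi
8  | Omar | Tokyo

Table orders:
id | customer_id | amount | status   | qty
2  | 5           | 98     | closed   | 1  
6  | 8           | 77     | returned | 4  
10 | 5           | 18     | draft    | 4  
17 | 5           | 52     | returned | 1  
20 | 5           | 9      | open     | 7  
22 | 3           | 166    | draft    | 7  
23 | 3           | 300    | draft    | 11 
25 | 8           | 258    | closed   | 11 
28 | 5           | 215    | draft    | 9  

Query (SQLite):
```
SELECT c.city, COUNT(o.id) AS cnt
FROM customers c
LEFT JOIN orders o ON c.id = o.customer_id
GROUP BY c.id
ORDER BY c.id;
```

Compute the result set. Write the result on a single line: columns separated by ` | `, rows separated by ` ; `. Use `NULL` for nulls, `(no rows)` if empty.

LEFT JOIN keeps every customers row; unmatched ones get NULL for orders columns.
Group by customers.id and compute COUNT(o.id). COUNT(col) of an all-NULL group is 0.
  3: ids {22, 23} → COUNT(o.id)=2
  5: ids {2, 10, 17, 20, 28} → COUNT(o.id)=5
  8: ids {6, 25} → COUNT(o.id)=2

Macau | 2 ; Hanoi | 5 ; Tokyo | 2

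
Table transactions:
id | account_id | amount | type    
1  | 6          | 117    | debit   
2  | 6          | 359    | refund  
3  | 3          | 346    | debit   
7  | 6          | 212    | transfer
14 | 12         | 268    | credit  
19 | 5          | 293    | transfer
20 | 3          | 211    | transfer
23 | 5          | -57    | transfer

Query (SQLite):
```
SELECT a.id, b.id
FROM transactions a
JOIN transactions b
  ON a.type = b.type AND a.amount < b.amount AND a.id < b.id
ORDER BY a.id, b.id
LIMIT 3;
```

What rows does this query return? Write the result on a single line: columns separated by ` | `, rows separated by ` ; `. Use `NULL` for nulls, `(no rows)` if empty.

Pairs (a,b) with same type, a.amount < b.amount, a.id < b.id.
type groups: credit:{14} debit:{1,3} refund:{2} transfer:{7,19,20,23}
Ordered by (a.id, b.id); first 3.

1 | 3 ; 7 | 19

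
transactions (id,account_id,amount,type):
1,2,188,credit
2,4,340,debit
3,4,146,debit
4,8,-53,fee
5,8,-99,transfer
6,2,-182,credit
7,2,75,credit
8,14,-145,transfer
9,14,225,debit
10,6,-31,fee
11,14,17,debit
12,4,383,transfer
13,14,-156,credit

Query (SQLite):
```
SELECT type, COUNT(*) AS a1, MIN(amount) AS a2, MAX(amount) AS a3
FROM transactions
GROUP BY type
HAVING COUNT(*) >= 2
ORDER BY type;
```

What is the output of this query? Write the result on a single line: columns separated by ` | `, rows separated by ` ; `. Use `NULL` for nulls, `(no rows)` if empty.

Group transactions by type.
Per group compute: COUNT(*), MIN(amount), MAX(amount).
HAVING: drop groups with fewer than 2 rows.
  credit: ids {1, 6, 7, 13} → COUNT(*)=4, MIN(amount)=-182, MAX(amount)=188
  debit: ids {2, 3, 9, 11} → COUNT(*)=4, MIN(amount)=17, MAX(amount)=340
  fee: ids {4, 10} → COUNT(*)=2, MIN(amount)=-53, MAX(amount)=-31
  transfer: ids {5, 8, 12} → COUNT(*)=3, MIN(amount)=-145, MAX(amount)=383

credit | 4 | -182 | 188 ; debit | 4 | 17 | 340 ; fee | 2 | -53 | -31 ; transfer | 3 | -145 | 383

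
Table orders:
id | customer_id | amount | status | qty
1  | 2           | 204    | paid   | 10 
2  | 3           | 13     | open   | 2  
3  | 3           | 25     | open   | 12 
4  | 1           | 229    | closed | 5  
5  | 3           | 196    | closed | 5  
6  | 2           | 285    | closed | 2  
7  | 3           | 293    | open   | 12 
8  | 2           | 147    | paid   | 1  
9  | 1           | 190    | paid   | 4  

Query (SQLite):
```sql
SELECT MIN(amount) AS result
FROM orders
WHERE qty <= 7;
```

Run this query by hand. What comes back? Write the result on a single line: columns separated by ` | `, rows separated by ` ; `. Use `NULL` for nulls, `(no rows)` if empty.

Rows where qty <= 7 → amount values: [13, 229, 196, 285, 147, 190].
MIN of non-NULL values = 13.

13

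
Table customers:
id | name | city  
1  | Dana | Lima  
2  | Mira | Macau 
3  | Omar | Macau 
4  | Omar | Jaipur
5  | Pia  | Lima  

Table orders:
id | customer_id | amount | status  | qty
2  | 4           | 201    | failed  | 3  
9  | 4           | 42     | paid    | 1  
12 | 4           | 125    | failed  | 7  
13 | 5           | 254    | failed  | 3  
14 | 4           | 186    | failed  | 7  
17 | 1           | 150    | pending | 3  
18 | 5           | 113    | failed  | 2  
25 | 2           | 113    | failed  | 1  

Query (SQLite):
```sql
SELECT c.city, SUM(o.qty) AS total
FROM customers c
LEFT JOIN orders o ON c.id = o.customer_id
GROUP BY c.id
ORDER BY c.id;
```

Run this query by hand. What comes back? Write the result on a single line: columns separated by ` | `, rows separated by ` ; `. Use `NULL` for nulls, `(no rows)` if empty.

Lima | 3 ; Macau | 1 ; Macau | NULL ; Jaipur | 18 ; Lima | 5

LEFT JOIN keeps every customers row; unmatched ones get NULL for orders columns.
Group by customers.id and compute SUM(o.qty). SUM over an all-NULL group is NULL.
  1: ids {17} → SUM(o.qty)=3
  2: ids {25} → SUM(o.qty)=1
  3: ids {—} → SUM(o.qty)=NULL
  4: ids {2, 9, 12, 14} → SUM(o.qty)=18
  5: ids {13, 18} → SUM(o.qty)=5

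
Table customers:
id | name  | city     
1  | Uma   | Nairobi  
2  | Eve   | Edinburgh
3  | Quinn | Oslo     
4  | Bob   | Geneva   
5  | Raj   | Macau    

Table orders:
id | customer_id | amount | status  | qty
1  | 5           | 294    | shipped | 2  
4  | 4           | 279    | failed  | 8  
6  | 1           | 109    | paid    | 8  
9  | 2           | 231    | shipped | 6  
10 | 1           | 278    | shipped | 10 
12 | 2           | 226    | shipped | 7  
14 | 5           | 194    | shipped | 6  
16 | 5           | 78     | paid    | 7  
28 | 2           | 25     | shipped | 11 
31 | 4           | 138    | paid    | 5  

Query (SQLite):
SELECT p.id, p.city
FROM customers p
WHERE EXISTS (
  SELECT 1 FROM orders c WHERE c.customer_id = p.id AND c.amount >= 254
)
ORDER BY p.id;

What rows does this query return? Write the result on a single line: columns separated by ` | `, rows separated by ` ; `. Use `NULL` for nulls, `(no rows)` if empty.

For each customers row, check whether any orders with matching customer_id has amount >= 254.
Keep rows where that is true.

1 | Nairobi ; 4 | Geneva ; 5 | Macau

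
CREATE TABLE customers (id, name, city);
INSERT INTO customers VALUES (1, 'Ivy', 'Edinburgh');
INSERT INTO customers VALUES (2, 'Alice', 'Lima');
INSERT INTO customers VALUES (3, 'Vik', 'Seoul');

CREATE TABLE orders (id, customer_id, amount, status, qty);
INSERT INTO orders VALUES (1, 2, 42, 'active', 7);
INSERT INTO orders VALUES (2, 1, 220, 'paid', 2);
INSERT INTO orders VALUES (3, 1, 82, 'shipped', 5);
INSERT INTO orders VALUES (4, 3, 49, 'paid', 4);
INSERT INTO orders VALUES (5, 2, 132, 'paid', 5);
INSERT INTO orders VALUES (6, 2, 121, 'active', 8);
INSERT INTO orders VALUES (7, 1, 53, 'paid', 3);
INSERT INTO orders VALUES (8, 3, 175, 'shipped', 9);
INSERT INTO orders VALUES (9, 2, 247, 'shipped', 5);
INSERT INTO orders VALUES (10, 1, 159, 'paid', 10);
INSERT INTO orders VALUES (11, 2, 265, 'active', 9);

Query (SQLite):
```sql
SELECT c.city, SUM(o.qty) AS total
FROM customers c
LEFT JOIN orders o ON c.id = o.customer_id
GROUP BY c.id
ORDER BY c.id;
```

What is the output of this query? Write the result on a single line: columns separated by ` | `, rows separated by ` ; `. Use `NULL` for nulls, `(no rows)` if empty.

Edinburgh | 20 ; Lima | 34 ; Seoul | 13

LEFT JOIN keeps every customers row; unmatched ones get NULL for orders columns.
Group by customers.id and compute SUM(o.qty). SUM over an all-NULL group is NULL.
  1: ids {2, 3, 7, 10} → SUM(o.qty)=20
  2: ids {1, 5, 6, 9, 11} → SUM(o.qty)=34
  3: ids {4, 8} → SUM(o.qty)=13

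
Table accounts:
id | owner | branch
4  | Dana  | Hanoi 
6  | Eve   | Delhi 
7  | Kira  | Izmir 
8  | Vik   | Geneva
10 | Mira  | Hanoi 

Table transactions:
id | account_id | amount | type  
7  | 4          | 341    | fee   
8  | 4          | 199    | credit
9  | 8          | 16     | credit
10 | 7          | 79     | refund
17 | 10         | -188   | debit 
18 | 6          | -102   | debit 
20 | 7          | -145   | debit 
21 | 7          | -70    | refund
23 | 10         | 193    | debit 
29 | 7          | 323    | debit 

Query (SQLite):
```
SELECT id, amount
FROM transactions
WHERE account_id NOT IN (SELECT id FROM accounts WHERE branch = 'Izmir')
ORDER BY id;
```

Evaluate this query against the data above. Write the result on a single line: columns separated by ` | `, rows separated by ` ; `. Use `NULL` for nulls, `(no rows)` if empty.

7 | 341 ; 8 | 199 ; 9 | 16 ; 17 | -188 ; 18 | -102 ; 23 | 193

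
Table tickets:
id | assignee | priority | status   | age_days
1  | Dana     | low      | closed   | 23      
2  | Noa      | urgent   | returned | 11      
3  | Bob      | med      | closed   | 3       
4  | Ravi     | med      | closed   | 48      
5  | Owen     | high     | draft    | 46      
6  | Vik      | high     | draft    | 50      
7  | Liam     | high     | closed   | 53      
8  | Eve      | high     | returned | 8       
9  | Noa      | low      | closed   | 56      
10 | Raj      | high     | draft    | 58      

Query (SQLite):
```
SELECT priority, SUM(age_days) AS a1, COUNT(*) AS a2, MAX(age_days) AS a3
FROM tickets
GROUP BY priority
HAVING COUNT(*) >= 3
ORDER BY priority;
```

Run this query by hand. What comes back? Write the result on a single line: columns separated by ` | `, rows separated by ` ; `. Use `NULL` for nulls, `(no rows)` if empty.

high | 215 | 5 | 58

Group tickets by priority.
Per group compute: SUM(age_days), COUNT(*), MAX(age_days).
HAVING: drop groups with fewer than 3 rows.
  high: ids {5, 6, 7, 8, 10} → SUM(age_days)=215, COUNT(*)=5, MAX(age_days)=58
  low: ids {1, 9} → SUM(age_days)=79, COUNT(*)=2, MAX(age_days)=56
  med: ids {3, 4} → SUM(age_days)=51, COUNT(*)=2, MAX(age_days)=48
  urgent: ids {2} → SUM(age_days)=11, COUNT(*)=1, MAX(age_days)=11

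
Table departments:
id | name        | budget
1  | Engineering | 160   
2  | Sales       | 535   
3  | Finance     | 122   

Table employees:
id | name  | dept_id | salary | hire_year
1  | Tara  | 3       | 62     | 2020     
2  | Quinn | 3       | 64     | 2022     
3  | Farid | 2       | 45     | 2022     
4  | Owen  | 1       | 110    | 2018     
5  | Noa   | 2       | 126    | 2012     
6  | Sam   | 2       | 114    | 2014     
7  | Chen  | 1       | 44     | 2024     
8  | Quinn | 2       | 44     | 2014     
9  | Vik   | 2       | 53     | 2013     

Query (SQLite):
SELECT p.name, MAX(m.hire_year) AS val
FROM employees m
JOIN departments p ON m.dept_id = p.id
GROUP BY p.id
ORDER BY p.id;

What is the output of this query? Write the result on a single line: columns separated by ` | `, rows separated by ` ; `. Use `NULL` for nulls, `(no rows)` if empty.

Engineering | 2024 ; Sales | 2022 ; Finance | 2022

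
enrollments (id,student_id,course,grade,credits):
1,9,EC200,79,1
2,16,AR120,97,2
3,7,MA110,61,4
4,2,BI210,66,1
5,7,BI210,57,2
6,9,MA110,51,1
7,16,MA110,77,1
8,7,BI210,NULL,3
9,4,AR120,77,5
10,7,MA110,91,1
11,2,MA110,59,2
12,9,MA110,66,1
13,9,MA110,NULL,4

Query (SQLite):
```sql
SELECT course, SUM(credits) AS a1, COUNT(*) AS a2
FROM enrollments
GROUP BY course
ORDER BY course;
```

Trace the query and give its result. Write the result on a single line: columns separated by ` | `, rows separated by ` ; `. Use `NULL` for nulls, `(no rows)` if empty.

AR120 | 7 | 2 ; BI210 | 6 | 3 ; EC200 | 1 | 1 ; MA110 | 14 | 7

Group enrollments by course.
Per group compute: SUM(credits), COUNT(*).
  AR120: ids {2, 9} → SUM(credits)=7, COUNT(*)=2
  BI210: ids {4, 5, 8} → SUM(credits)=6, COUNT(*)=3
  EC200: ids {1} → SUM(credits)=1, COUNT(*)=1
  MA110: ids {3, 6, 7, 10, 11, 12, 13} → SUM(credits)=14, COUNT(*)=7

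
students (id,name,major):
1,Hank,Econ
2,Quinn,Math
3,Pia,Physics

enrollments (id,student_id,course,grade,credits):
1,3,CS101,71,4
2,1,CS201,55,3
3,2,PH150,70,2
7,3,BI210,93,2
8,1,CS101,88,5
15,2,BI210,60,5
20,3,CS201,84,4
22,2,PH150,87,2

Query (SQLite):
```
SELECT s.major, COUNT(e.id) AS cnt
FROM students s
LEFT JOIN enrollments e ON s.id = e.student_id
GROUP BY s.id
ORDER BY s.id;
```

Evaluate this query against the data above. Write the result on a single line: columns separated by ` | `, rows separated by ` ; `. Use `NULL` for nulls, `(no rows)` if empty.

LEFT JOIN keeps every students row; unmatched ones get NULL for enrollments columns.
Group by students.id and compute COUNT(e.id). COUNT(col) of an all-NULL group is 0.
  1: ids {2, 8} → COUNT(e.id)=2
  2: ids {3, 15, 22} → COUNT(e.id)=3
  3: ids {1, 7, 20} → COUNT(e.id)=3

Econ | 2 ; Math | 3 ; Physics | 3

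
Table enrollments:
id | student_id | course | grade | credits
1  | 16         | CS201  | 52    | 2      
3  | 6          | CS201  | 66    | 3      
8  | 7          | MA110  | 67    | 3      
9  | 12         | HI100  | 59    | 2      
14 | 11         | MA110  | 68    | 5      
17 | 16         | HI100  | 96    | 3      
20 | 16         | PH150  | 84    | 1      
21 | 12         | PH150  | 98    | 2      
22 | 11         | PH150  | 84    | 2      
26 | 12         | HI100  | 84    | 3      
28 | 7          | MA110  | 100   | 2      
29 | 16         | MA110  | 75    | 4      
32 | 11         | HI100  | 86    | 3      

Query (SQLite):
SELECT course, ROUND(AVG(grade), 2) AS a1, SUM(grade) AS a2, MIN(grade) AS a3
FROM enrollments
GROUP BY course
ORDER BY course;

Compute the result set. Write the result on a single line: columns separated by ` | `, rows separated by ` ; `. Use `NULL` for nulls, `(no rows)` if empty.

CS201 | 59 | 118 | 52 ; HI100 | 81.25 | 325 | 59 ; MA110 | 77.5 | 310 | 67 ; PH150 | 88.67 | 266 | 84

Group enrollments by course.
Per group compute: ROUND(AVG(grade), 2), SUM(grade), MIN(grade).
  CS201: ids {1, 3} → ROUND(AVG(grade), 2)=59, SUM(grade)=118, MIN(grade)=52
  HI100: ids {9, 17, 26, 32} → ROUND(AVG(grade), 2)=81.25, SUM(grade)=325, MIN(grade)=59
  MA110: ids {8, 14, 28, 29} → ROUND(AVG(grade), 2)=77.5, SUM(grade)=310, MIN(grade)=67
  PH150: ids {20, 21, 22} → ROUND(AVG(grade), 2)=88.67, SUM(grade)=266, MIN(grade)=84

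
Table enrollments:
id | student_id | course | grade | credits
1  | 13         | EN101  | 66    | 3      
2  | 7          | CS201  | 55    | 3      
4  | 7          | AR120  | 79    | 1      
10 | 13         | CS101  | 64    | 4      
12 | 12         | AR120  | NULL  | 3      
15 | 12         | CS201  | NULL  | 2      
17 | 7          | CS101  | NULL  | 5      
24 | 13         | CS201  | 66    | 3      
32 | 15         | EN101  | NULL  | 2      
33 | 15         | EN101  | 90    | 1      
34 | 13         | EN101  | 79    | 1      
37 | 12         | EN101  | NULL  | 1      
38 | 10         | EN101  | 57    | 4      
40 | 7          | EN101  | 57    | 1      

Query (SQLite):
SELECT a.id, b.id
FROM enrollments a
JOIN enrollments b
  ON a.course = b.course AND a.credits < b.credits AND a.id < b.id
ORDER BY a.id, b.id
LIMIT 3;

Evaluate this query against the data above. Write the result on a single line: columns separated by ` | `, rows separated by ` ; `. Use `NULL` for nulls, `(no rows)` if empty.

1 | 38 ; 4 | 12 ; 10 | 17

Pairs (a,b) with same course, a.credits < b.credits, a.id < b.id.
course groups: AR120:{4,12} CS101:{10,17} CS201:{2,15,24} EN101:{1,32,33,34,37,38,40}
Ordered by (a.id, b.id); first 3.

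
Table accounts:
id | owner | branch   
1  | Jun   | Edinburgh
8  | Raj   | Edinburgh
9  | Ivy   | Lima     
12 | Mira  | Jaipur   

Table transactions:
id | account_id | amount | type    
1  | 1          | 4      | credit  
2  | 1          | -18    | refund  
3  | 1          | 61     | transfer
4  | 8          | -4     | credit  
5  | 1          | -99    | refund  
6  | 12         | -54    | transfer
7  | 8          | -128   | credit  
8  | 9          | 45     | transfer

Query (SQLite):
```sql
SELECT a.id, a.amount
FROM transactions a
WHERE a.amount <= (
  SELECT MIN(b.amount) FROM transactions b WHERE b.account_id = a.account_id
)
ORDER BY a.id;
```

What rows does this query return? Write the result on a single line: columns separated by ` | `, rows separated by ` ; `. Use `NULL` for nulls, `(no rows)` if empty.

For each transactions row a, compute MIN(amount) over rows sharing a.account_id.
Keep row a if a.amount <= that per-group MIN.
  account_id=1: MIN(amount) = -99
  account_id=8: MIN(amount) = -128
  account_id=9: MIN(amount) = 45
  account_id=12: MIN(amount) = -54

5 | -99 ; 6 | -54 ; 7 | -128 ; 8 | 45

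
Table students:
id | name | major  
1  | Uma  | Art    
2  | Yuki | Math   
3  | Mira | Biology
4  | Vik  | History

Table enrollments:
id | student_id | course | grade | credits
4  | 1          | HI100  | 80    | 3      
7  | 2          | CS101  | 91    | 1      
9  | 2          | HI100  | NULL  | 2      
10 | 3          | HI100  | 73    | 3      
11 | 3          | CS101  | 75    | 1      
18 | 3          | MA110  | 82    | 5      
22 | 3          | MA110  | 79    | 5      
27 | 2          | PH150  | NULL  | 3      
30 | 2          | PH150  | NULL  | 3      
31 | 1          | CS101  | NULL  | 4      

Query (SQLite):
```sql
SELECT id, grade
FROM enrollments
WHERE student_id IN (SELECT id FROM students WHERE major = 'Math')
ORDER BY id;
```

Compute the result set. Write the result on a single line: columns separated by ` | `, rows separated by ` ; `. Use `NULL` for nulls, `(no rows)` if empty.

Inner query: students.id where major = 'Math'.
Outer: keep enrollments rows whose student_id is in that set.
Inner query → {2}

7 | 91 ; 9 | NULL ; 27 | NULL ; 30 | NULL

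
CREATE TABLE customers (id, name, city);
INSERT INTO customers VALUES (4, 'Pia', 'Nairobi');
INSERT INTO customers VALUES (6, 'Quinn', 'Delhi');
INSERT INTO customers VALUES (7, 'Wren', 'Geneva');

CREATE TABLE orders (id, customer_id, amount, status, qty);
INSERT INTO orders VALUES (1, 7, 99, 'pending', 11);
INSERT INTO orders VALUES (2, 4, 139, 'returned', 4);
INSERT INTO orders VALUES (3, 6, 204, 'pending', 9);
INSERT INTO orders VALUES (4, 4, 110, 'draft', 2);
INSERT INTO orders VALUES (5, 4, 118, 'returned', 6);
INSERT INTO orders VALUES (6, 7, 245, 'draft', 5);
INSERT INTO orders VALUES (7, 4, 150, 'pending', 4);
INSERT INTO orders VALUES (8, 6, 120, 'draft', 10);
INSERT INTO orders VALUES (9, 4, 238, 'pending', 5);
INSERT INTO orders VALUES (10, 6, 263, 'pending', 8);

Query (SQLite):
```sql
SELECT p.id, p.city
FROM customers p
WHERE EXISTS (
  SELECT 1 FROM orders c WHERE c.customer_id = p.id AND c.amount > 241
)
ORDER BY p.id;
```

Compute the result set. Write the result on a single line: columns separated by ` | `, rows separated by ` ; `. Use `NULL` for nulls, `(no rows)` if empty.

6 | Delhi ; 7 | Geneva

For each customers row, check whether any orders with matching customer_id has amount > 241.
Keep rows where that is true.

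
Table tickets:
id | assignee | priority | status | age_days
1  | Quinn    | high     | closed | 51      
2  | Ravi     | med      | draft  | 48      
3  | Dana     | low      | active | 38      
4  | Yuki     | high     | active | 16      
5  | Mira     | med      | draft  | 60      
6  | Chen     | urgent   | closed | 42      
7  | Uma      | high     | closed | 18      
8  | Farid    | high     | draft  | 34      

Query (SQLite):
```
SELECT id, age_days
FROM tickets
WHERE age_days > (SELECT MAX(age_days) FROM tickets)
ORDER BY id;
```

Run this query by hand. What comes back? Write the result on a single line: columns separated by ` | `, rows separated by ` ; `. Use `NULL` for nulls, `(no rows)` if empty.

(no rows)

Scalar subquery: MAX(age_days) over all tickets rows = 60.
Keep rows where age_days > that value.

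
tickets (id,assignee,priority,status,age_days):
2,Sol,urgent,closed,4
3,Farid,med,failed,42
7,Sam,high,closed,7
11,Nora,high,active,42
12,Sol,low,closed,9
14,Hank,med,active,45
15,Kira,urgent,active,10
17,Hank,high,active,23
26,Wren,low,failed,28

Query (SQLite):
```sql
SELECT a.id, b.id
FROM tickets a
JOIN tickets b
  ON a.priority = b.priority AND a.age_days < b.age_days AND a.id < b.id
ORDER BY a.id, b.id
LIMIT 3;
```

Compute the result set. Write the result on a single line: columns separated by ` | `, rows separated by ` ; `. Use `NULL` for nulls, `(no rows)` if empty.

2 | 15 ; 3 | 14 ; 7 | 11

Pairs (a,b) with same priority, a.age_days < b.age_days, a.id < b.id.
priority groups: high:{7,11,17} low:{12,26} med:{3,14} urgent:{2,15}
Ordered by (a.id, b.id); first 3.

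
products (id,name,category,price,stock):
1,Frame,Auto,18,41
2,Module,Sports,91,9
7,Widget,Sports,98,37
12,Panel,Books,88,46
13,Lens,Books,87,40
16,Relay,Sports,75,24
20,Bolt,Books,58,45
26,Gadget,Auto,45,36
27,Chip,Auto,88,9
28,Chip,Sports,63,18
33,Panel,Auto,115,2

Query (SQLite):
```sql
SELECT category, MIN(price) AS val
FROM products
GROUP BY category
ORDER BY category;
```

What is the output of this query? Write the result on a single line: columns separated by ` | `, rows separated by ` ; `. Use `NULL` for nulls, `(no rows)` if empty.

Auto | 18 ; Books | 58 ; Sports | 63

Partition products by category; compute MIN(price) within each group.
  Auto: ids {1, 26, 27, 33} → MIN(price)=18
  Books: ids {12, 13, 20} → MIN(price)=58
  Sports: ids {2, 7, 16, 28} → MIN(price)=63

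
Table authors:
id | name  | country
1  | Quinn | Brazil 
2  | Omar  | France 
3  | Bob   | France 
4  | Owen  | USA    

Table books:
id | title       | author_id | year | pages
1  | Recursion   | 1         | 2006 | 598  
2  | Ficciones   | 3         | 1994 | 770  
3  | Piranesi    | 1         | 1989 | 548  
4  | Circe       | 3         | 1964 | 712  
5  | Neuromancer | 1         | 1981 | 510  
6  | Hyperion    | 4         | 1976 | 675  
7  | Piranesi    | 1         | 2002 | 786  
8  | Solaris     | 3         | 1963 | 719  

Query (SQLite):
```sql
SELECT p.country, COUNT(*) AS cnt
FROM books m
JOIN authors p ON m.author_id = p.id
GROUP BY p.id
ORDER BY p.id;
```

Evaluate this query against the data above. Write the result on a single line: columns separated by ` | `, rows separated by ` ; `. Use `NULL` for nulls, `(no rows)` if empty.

Brazil | 4 ; France | 3 ; USA | 1

Join each books row to its authors via author_id.
Group joined rows by authors.id; compute COUNT(*) per group.
  1: ids {1, 3, 5, 7} → COUNT(*)=4
  3: ids {2, 4, 8} → COUNT(*)=3
  4: ids {6} → COUNT(*)=1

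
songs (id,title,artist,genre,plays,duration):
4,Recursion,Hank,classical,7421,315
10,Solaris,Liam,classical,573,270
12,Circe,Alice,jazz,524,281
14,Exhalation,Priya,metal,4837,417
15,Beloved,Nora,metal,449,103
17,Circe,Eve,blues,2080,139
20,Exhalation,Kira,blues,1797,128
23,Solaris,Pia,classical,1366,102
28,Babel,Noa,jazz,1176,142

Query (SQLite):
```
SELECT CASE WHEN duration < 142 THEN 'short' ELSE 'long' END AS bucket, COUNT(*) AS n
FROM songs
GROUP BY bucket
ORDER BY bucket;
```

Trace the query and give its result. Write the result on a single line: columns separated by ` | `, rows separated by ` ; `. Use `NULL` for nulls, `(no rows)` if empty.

Bucket rows by duration < 142 → 'short' else 'long'; count each bucket.

long | 5 ; short | 4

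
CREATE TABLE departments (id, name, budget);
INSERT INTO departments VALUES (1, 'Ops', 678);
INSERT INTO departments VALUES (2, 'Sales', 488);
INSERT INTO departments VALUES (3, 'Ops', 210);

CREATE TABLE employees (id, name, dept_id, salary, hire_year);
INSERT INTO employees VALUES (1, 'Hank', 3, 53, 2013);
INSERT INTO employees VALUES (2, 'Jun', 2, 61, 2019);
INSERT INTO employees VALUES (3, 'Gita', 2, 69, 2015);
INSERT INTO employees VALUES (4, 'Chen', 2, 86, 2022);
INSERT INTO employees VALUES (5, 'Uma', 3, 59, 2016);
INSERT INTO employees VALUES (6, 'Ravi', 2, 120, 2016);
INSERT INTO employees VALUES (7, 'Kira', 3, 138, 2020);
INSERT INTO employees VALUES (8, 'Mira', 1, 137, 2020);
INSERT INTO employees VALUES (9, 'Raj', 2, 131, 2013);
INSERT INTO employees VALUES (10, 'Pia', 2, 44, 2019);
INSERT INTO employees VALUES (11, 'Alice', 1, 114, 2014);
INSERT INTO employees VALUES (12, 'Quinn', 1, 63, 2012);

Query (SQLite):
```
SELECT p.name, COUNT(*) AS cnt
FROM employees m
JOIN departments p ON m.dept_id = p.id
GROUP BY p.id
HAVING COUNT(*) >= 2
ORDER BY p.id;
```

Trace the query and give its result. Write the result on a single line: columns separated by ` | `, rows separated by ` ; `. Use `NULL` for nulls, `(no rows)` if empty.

Ops | 3 ; Sales | 6 ; Ops | 3

Join each employees row to its departments via dept_id.
Group joined rows by departments.id; compute COUNT(*) per group.
HAVING: keep groups with count ≥ 2.
  1: ids {8, 11, 12} → COUNT(*)=3
  2: ids {2, 3, 4, 6, 9, 10} → COUNT(*)=6
  3: ids {1, 5, 7} → COUNT(*)=3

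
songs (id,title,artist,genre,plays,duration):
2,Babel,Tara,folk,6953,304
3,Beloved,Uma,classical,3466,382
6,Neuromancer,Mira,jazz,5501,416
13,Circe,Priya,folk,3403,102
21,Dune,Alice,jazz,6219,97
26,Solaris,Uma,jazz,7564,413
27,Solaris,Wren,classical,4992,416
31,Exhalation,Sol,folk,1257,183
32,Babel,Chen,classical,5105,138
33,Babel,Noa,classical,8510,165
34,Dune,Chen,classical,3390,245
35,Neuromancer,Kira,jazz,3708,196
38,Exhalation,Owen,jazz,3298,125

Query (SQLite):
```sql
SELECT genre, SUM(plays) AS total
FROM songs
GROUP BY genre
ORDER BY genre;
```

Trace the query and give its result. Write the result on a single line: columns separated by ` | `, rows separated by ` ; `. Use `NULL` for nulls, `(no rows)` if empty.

classical | 25463 ; folk | 11613 ; jazz | 26290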